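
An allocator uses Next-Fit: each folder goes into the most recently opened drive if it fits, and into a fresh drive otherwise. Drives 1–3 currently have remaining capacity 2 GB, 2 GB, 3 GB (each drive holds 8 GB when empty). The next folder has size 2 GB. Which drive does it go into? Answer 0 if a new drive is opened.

3

Next-Fit only looks at drive 3, which has 3 GB free.
2 GB fits there.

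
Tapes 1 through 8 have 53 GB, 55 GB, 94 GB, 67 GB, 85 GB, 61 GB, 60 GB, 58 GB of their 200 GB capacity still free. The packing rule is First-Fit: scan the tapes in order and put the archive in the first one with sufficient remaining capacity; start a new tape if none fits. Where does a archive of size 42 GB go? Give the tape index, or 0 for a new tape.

Tapes with room: tape 1 (53 GB), tape 2 (55 GB), tape 3 (94 GB), tape 4 (67 GB), tape 5 (85 GB), tape 6 (61 GB), tape 7 (60 GB), tape 8 (58 GB).
The first with room is tape 1.

1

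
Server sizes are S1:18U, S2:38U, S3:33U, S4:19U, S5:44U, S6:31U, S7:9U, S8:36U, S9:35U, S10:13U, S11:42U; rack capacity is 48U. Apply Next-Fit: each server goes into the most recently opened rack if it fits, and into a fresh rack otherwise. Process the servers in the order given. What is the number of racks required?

9

rack 1: place S1 (18U), 30U left
rack 2: place S2 (38U), 10U left
rack 3: place S3 (33U), 15U left
rack 4: place S4 (19U), 29U left
rack 5: place S5 (44U), 4U left
rack 6: place S6 (31U), 17U left
rack 6: place S7 (9U), 8U left
rack 7: place S8 (36U), 12U left
rack 8: place S9 (35U), 13U left
rack 8: place S10 (13U), 0U left
rack 9: place S11 (42U), 6U left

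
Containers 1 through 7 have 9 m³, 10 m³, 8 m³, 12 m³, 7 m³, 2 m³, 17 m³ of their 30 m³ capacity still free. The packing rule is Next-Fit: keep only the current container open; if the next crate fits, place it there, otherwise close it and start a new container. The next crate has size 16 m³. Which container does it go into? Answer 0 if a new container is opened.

7

Next-Fit only looks at container 7, which has 17 m³ free.
16 m³ fits there.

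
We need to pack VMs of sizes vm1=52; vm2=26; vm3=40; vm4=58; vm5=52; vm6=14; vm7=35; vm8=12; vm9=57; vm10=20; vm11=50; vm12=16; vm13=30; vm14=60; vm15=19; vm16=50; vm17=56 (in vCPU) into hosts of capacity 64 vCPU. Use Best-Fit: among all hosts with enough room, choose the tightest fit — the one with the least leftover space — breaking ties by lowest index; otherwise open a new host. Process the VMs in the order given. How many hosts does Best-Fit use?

vm1 (52 vCPU) → host 1 (remaining 12 vCPU)
vm2 (26 vCPU) → host 2 (remaining 38 vCPU)
vm3 (40 vCPU) → host 3 (remaining 24 vCPU)
vm4 (58 vCPU) → host 4 (remaining 6 vCPU)
vm5 (52 vCPU) → host 5 (remaining 12 vCPU)
vm6 (14 vCPU) → host 3 (remaining 10 vCPU)
vm7 (35 vCPU) → host 2 (remaining 3 vCPU)
vm8 (12 vCPU) → host 1 (remaining 0 vCPU)
vm9 (57 vCPU) → host 6 (remaining 7 vCPU)
vm10 (20 vCPU) → host 7 (remaining 44 vCPU)
vm11 (50 vCPU) → host 8 (remaining 14 vCPU)
vm12 (16 vCPU) → host 7 (remaining 28 vCPU)
vm13 (30 vCPU) → host 9 (remaining 34 vCPU)
vm14 (60 vCPU) → host 10 (remaining 4 vCPU)
vm15 (19 vCPU) → host 7 (remaining 9 vCPU)
vm16 (50 vCPU) → host 11 (remaining 14 vCPU)
vm17 (56 vCPU) → host 12 (remaining 8 vCPU)

12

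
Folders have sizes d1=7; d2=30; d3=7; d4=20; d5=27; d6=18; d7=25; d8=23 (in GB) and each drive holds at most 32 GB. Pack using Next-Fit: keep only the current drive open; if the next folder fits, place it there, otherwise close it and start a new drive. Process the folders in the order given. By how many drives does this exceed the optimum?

1

Next-Fit: [7] [30] [7,20] [27] [18] [25] [23] → 7 drives.
6 folders exceed 16 GB (half the capacity), and no two of those can share a drive, so at least 6 drives are needed.
An optimal packing achieves that bound: [30] [27] [25,7] [23,7] [20] [18] → 6 drives.
Excess: 7 − 6 = 1.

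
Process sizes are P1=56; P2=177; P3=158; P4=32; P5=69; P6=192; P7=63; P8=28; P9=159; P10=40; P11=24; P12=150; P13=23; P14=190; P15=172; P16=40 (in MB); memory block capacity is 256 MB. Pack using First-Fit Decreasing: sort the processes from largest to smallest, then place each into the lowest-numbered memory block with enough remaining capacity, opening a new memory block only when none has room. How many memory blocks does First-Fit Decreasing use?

Sorted descending: 192, 190, 177, 172, 159, 158, 150, 69, 63, 56, 40, 40, 32, 28, 24, 23.
memory block 1: place 192 MB, 64 MB left
memory block 2: place 190 MB, 66 MB left
memory block 3: place 177 MB, 79 MB left
memory block 4: place 172 MB, 84 MB left
memory block 5: place 159 MB, 97 MB left
memory block 6: place 158 MB, 98 MB left
memory block 7: place 150 MB, 106 MB left
memory block 3: place 69 MB, 10 MB left
memory block 1: place 63 MB, 1 MB left
memory block 2: place 56 MB, 10 MB left
memory block 4: place 40 MB, 44 MB left
memory block 4: place 40 MB, 4 MB left
memory block 5: place 32 MB, 65 MB left
memory block 5: place 28 MB, 37 MB left
memory block 5: place 24 MB, 13 MB left
memory block 6: place 23 MB, 75 MB left
Final memory blocks: [192,63] [190,56] [177,69] [172,40,40] [159,32,28,24] [158,23] [150].

7 memory blocks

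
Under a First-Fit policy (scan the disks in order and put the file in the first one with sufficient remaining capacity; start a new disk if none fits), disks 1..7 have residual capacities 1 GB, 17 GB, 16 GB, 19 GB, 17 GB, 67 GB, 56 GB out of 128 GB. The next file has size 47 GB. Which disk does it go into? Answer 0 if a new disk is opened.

Disks with room: disk 6 (67 GB), disk 7 (56 GB).
The first with room is disk 6.

6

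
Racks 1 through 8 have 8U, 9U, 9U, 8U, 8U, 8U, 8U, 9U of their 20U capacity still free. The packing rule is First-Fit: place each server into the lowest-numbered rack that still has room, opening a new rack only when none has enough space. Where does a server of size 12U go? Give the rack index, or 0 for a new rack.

0

No rack has ≥ 12U free, so a new rack is opened.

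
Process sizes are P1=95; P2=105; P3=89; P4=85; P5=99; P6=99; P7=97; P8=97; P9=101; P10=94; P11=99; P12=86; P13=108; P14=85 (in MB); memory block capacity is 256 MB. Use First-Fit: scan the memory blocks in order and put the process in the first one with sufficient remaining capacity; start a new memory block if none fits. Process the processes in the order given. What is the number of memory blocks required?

7 memory blocks

P1 (95 MB) → memory block 1 (remaining 161 MB)
P2 (105 MB) → memory block 1 (remaining 56 MB)
P3 (89 MB) → memory block 2 (remaining 167 MB)
P4 (85 MB) → memory block 2 (remaining 82 MB)
P5 (99 MB) → memory block 3 (remaining 157 MB)
P6 (99 MB) → memory block 3 (remaining 58 MB)
P7 (97 MB) → memory block 4 (remaining 159 MB)
P8 (97 MB) → memory block 4 (remaining 62 MB)
P9 (101 MB) → memory block 5 (remaining 155 MB)
P10 (94 MB) → memory block 5 (remaining 61 MB)
P11 (99 MB) → memory block 6 (remaining 157 MB)
P12 (86 MB) → memory block 6 (remaining 71 MB)
P13 (108 MB) → memory block 7 (remaining 148 MB)
P14 (85 MB) → memory block 7 (remaining 63 MB)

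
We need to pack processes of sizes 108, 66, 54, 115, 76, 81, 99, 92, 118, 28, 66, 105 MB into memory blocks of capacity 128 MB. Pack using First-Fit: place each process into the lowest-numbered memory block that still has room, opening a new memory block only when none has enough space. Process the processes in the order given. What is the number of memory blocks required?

108 MB → memory block 1 (remaining 20 MB)
66 MB → memory block 2 (remaining 62 MB)
54 MB → memory block 2 (remaining 8 MB)
115 MB → memory block 3 (remaining 13 MB)
76 MB → memory block 4 (remaining 52 MB)
81 MB → memory block 5 (remaining 47 MB)
99 MB → memory block 6 (remaining 29 MB)
92 MB → memory block 7 (remaining 36 MB)
118 MB → memory block 8 (remaining 10 MB)
28 MB → memory block 4 (remaining 24 MB)
66 MB → memory block 9 (remaining 62 MB)
105 MB → memory block 10 (remaining 23 MB)

10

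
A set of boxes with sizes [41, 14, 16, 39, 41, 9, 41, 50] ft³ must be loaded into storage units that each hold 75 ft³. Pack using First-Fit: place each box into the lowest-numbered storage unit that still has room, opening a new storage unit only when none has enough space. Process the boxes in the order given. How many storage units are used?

5 storage units

41 ft³ → storage unit 1 (remaining 34 ft³)
14 ft³ → storage unit 1 (remaining 20 ft³)
16 ft³ → storage unit 1 (remaining 4 ft³)
39 ft³ → storage unit 2 (remaining 36 ft³)
41 ft³ → storage unit 3 (remaining 34 ft³)
9 ft³ → storage unit 2 (remaining 27 ft³)
41 ft³ → storage unit 4 (remaining 34 ft³)
50 ft³ → storage unit 5 (remaining 25 ft³)
Final storage units: [41,14,16] [39,9] [41] [41] [50].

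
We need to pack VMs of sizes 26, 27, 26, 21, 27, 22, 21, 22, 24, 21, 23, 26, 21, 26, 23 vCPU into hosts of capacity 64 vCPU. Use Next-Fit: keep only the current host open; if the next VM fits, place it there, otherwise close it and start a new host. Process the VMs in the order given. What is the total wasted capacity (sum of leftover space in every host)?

26 vCPU → host 1 (remaining 38 vCPU)
27 vCPU → host 1 (remaining 11 vCPU)
26 vCPU → host 2 (remaining 38 vCPU)
21 vCPU → host 2 (remaining 17 vCPU)
27 vCPU → host 3 (remaining 37 vCPU)
22 vCPU → host 3 (remaining 15 vCPU)
21 vCPU → host 4 (remaining 43 vCPU)
22 vCPU → host 4 (remaining 21 vCPU)
24 vCPU → host 5 (remaining 40 vCPU)
21 vCPU → host 5 (remaining 19 vCPU)
23 vCPU → host 6 (remaining 41 vCPU)
26 vCPU → host 6 (remaining 15 vCPU)
21 vCPU → host 7 (remaining 43 vCPU)
26 vCPU → host 7 (remaining 17 vCPU)
23 vCPU → host 8 (remaining 41 vCPU)
8 hosts × 64 vCPU = 512 vCPU; used 356 vCPU; unused 156 vCPU.

156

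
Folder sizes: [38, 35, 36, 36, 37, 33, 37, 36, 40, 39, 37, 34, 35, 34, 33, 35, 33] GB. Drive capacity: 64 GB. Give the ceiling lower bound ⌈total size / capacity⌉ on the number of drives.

Total size = 38 + 35 + 36 + 36 + 37 + 33 + 37 + 36 + 40 + 39 + 37 + 34 + 35 + 34 + 33 + 35 + 33 = 608 GB.
⌈608 / 64⌉ = 10.

10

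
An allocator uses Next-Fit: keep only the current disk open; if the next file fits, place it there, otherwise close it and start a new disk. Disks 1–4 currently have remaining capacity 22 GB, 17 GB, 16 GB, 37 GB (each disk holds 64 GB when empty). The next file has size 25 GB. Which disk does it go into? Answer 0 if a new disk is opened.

4

Next-Fit only looks at disk 4, which has 37 GB free.
25 GB fits there.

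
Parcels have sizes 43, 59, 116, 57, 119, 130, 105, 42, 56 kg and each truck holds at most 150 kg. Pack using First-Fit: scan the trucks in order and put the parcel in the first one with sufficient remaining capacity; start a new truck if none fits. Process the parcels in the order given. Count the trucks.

truck 1: place 43 kg, 107 kg left
truck 1: place 59 kg, 48 kg left
truck 2: place 116 kg, 34 kg left
truck 3: place 57 kg, 93 kg left
truck 4: place 119 kg, 31 kg left
truck 5: place 130 kg, 20 kg left
truck 6: place 105 kg, 45 kg left
truck 1: place 42 kg, 6 kg left
truck 3: place 56 kg, 37 kg left

6 trucks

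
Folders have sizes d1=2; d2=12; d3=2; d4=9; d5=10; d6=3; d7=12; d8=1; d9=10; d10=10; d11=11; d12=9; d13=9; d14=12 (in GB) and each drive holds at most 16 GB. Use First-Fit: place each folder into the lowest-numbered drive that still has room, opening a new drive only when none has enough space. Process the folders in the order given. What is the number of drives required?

10 drives

drive 1: place d1 (2 GB), 14 GB left
drive 1: place d2 (12 GB), 2 GB left
drive 1: place d3 (2 GB), 0 GB left
drive 2: place d4 (9 GB), 7 GB left
drive 3: place d5 (10 GB), 6 GB left
drive 2: place d6 (3 GB), 4 GB left
drive 4: place d7 (12 GB), 4 GB left
drive 2: place d8 (1 GB), 3 GB left
drive 5: place d9 (10 GB), 6 GB left
drive 6: place d10 (10 GB), 6 GB left
drive 7: place d11 (11 GB), 5 GB left
drive 8: place d12 (9 GB), 7 GB left
drive 9: place d13 (9 GB), 7 GB left
drive 10: place d14 (12 GB), 4 GB left
Final drives: [2,12,2] [9,3,1] [10] [12] [10] [10] [11] [9] [9] [12].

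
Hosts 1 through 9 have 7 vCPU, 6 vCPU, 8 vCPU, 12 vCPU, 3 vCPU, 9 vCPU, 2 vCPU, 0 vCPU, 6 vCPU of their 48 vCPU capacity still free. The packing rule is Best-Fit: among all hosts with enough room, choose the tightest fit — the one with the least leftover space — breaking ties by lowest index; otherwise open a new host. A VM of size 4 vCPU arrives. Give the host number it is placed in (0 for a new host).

2

Hosts with room: host 1 (7 vCPU), host 2 (6 vCPU), host 3 (8 vCPU), host 4 (12 vCPU), host 6 (9 vCPU), host 9 (6 vCPU).
Tightest fit is host 2 with 6 vCPU free.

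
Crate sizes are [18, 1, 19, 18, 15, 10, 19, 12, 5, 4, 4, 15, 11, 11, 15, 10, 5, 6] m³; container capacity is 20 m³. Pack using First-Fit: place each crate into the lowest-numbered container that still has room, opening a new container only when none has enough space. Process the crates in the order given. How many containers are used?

12 containers

Put 18 m³ in container 1; 2 m³ remain.
Put 1 m³ in container 1; 1 m³ remain.
Put 19 m³ in container 2; 1 m³ remain.
Put 18 m³ in container 3; 2 m³ remain.
Put 15 m³ in container 4; 5 m³ remain.
Put 10 m³ in container 5; 10 m³ remain.
Put 19 m³ in container 6; 1 m³ remain.
Put 12 m³ in container 7; 8 m³ remain.
Put 5 m³ in container 4; 0 m³ remain.
Put 4 m³ in container 5; 6 m³ remain.
Put 4 m³ in container 5; 2 m³ remain.
Put 15 m³ in container 8; 5 m³ remain.
Put 11 m³ in container 9; 9 m³ remain.
Put 11 m³ in container 10; 9 m³ remain.
Put 15 m³ in container 11; 5 m³ remain.
Put 10 m³ in container 12; 10 m³ remain.
Put 5 m³ in container 7; 3 m³ remain.
Put 6 m³ in container 9; 3 m³ remain.
Final containers: [18,1] [19] [18] [15,5] [10,4,4] [19] [12,5] [15] [11,6] [11] [15] [10].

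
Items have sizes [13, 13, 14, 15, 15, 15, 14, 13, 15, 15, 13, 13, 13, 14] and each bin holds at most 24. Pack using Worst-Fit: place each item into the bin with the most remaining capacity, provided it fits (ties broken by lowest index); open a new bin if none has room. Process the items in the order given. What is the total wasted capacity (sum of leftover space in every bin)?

Put 13 in bin 1; 11 remain.
Put 13 in bin 2; 11 remain.
Put 14 in bin 3; 10 remain.
Put 15 in bin 4; 9 remain.
Put 15 in bin 5; 9 remain.
Put 15 in bin 6; 9 remain.
Put 14 in bin 7; 10 remain.
Put 13 in bin 8; 11 remain.
Put 15 in bin 9; 9 remain.
Put 15 in bin 10; 9 remain.
Put 13 in bin 11; 11 remain.
Put 13 in bin 12; 11 remain.
Put 13 in bin 13; 11 remain.
Put 14 in bin 14; 10 remain.
14 bins × 24 = 336; used 195; unused 141.

141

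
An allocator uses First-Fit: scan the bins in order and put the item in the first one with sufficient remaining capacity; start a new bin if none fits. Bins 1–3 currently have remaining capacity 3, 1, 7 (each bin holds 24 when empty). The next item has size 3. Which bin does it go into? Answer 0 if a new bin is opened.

1

Bins with room: bin 1 (3), bin 3 (7).
The first with room is bin 1.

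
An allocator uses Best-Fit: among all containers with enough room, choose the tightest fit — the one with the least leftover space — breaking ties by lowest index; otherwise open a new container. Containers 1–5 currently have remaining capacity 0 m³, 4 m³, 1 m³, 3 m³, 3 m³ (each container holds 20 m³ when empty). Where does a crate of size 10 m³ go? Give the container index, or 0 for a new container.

0

No container has ≥ 10 m³ free, so a new container is opened.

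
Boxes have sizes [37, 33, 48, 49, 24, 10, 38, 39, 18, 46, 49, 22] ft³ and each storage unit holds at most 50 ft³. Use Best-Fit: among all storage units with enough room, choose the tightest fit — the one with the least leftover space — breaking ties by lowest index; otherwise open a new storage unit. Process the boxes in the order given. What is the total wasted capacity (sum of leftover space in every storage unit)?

Put 37 ft³ in storage unit 1; 13 ft³ remain.
Put 33 ft³ in storage unit 2; 17 ft³ remain.
Put 48 ft³ in storage unit 3; 2 ft³ remain.
Put 49 ft³ in storage unit 4; 1 ft³ remain.
Put 24 ft³ in storage unit 5; 26 ft³ remain.
Put 10 ft³ in storage unit 1; 3 ft³ remain.
Put 38 ft³ in storage unit 6; 12 ft³ remain.
Put 39 ft³ in storage unit 7; 11 ft³ remain.
Put 18 ft³ in storage unit 5; 8 ft³ remain.
Put 46 ft³ in storage unit 8; 4 ft³ remain.
Put 49 ft³ in storage unit 9; 1 ft³ remain.
Put 22 ft³ in storage unit 10; 28 ft³ remain.
10 storage units × 50 ft³ = 500 ft³; used 413 ft³; unused 87 ft³.

87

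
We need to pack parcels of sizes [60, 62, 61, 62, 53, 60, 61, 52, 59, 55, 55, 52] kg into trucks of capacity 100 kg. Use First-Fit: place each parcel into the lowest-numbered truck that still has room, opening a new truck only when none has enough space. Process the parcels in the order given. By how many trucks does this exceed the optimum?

First-Fit: [60] [62] [61] [62] [53] [60] [61] [52] [59] [55] [55] [52] → 12 trucks.
12 parcels exceed 50 kg (half the capacity), and no two of those can share a truck, so at least 12 trucks are needed.
So 12 is already optimal.

0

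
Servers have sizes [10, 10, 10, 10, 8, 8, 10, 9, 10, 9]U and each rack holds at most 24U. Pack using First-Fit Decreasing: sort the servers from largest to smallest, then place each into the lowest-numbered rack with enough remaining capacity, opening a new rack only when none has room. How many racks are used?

5 racks

Sorted descending: 10, 10, 10, 10, 10, 10, 9, 9, 8, 8.
10U → rack 1 (remaining 14U)
10U → rack 1 (remaining 4U)
10U → rack 2 (remaining 14U)
10U → rack 2 (remaining 4U)
10U → rack 3 (remaining 14U)
10U → rack 3 (remaining 4U)
9U → rack 4 (remaining 15U)
9U → rack 4 (remaining 6U)
8U → rack 5 (remaining 16U)
8U → rack 5 (remaining 8U)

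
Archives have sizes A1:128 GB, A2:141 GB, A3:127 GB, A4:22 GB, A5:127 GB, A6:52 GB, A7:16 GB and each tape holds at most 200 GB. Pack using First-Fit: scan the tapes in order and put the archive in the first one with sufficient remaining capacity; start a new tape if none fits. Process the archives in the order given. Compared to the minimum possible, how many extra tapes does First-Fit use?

0

First-Fit: [128,22,16] [141,52] [127] [127] → 4 tapes.
Total size 613 GB; any packing needs at least ⌈613/200⌉ = 4 tapes.
So 4 is already optimal.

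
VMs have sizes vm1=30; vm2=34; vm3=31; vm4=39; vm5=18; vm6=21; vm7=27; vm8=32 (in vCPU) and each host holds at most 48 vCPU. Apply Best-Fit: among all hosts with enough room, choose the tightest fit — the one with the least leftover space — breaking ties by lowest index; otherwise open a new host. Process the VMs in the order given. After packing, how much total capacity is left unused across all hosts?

56

vm1 (30 vCPU) → host 1 (remaining 18 vCPU)
vm2 (34 vCPU) → host 2 (remaining 14 vCPU)
vm3 (31 vCPU) → host 3 (remaining 17 vCPU)
vm4 (39 vCPU) → host 4 (remaining 9 vCPU)
vm5 (18 vCPU) → host 1 (remaining 0 vCPU)
vm6 (21 vCPU) → host 5 (remaining 27 vCPU)
vm7 (27 vCPU) → host 5 (remaining 0 vCPU)
vm8 (32 vCPU) → host 6 (remaining 16 vCPU)
6 hosts × 48 vCPU = 288 vCPU; used 232 vCPU; unused 56 vCPU.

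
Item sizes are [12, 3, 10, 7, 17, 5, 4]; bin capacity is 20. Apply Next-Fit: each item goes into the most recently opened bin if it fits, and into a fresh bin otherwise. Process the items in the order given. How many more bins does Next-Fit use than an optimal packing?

1

Next-Fit: [12,3] [10,7] [17] [5,4] → 4 bins.
Total size 58; any packing needs at least ⌈58/20⌉ = 3 bins.
An optimal packing achieves that bound: [17,3] [12,7] [10,5,4] → 3 bins.
Excess: 4 − 3 = 1.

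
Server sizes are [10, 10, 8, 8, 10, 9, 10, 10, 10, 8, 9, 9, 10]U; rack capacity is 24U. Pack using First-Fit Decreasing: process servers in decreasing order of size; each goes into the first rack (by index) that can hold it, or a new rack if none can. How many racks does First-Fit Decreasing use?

6

Sorted descending: 10, 10, 10, 10, 10, 10, 10, 9, 9, 9, 8, 8, 8.
rack 1: place 10U, 14U left
rack 1: place 10U, 4U left
rack 2: place 10U, 14U left
rack 2: place 10U, 4U left
rack 3: place 10U, 14U left
rack 3: place 10U, 4U left
rack 4: place 10U, 14U left
rack 4: place 9U, 5U left
rack 5: place 9U, 15U left
rack 5: place 9U, 6U left
rack 6: place 8U, 16U left
rack 6: place 8U, 8U left
rack 6: place 8U, 0U left
Final racks: [10,10] [10,10] [10,10] [10,9] [9,9] [8,8,8].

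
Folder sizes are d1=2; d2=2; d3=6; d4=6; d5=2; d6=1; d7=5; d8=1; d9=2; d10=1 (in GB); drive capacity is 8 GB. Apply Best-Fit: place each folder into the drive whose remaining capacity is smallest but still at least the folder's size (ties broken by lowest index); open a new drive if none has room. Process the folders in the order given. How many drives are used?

4

drive 1: place d1 (2 GB), 6 GB left
drive 1: place d2 (2 GB), 4 GB left
drive 2: place d3 (6 GB), 2 GB left
drive 3: place d4 (6 GB), 2 GB left
drive 2: place d5 (2 GB), 0 GB left
drive 3: place d6 (1 GB), 1 GB left
drive 4: place d7 (5 GB), 3 GB left
drive 3: place d8 (1 GB), 0 GB left
drive 4: place d9 (2 GB), 1 GB left
drive 4: place d10 (1 GB), 0 GB left
Final drives: [2,2] [6,2] [6,1,1] [5,2,1].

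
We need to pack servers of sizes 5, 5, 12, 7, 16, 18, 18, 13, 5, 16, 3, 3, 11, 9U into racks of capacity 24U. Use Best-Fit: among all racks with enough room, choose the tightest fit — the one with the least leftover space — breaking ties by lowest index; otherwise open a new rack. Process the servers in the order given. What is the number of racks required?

7 racks

Put 5U in rack 1; 19U remain.
Put 5U in rack 1; 14U remain.
Put 12U in rack 1; 2U remain.
Put 7U in rack 2; 17U remain.
Put 16U in rack 2; 1U remain.
Put 18U in rack 3; 6U remain.
Put 18U in rack 4; 6U remain.
Put 13U in rack 5; 11U remain.
Put 5U in rack 3; 1U remain.
Put 16U in rack 6; 8U remain.
Put 3U in rack 4; 3U remain.
Put 3U in rack 4; 0U remain.
Put 11U in rack 5; 0U remain.
Put 9U in rack 7; 15U remain.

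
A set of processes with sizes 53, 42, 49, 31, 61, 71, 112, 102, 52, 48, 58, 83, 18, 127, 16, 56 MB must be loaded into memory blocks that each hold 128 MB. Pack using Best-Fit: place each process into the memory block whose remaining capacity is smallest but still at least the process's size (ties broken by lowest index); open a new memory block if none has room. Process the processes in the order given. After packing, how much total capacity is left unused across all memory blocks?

memory block 1: place 53 MB, 75 MB left
memory block 1: place 42 MB, 33 MB left
memory block 2: place 49 MB, 79 MB left
memory block 1: place 31 MB, 2 MB left
memory block 2: place 61 MB, 18 MB left
memory block 3: place 71 MB, 57 MB left
memory block 4: place 112 MB, 16 MB left
memory block 5: place 102 MB, 26 MB left
memory block 3: place 52 MB, 5 MB left
memory block 6: place 48 MB, 80 MB left
memory block 6: place 58 MB, 22 MB left
memory block 7: place 83 MB, 45 MB left
memory block 2: place 18 MB, 0 MB left
memory block 8: place 127 MB, 1 MB left
memory block 4: place 16 MB, 0 MB left
memory block 9: place 56 MB, 72 MB left
9 memory blocks × 128 MB = 1152 MB; used 979 MB; unused 173 MB.

173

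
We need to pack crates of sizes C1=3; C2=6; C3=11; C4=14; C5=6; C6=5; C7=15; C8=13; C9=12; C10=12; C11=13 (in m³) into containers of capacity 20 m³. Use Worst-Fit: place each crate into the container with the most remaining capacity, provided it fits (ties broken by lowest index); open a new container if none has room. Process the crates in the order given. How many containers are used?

container 1: place C1 (3 m³), 17 m³ left
container 1: place C2 (6 m³), 11 m³ left
container 1: place C3 (11 m³), 0 m³ left
container 2: place C4 (14 m³), 6 m³ left
container 2: place C5 (6 m³), 0 m³ left
container 3: place C6 (5 m³), 15 m³ left
container 3: place C7 (15 m³), 0 m³ left
container 4: place C8 (13 m³), 7 m³ left
container 5: place C9 (12 m³), 8 m³ left
container 6: place C10 (12 m³), 8 m³ left
container 7: place C11 (13 m³), 7 m³ left

7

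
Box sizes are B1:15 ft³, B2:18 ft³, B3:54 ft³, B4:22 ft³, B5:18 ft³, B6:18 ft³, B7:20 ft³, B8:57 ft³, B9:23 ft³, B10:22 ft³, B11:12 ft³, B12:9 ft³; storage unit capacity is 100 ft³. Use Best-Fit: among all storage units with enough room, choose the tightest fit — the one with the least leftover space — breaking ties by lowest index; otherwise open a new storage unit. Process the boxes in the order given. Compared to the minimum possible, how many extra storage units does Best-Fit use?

0

Best-Fit: [15,18,54,12] [22,18,18,20,22] [57,23,9] → 3 storage units.
Total size 288 ft³; any packing needs at least ⌈288/100⌉ = 3 storage units.
So 3 is already optimal.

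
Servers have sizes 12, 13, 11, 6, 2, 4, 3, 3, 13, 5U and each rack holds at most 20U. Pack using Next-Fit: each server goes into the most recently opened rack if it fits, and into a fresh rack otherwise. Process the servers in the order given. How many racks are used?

5

12U → rack 1 (remaining 8U)
13U → rack 2 (remaining 7U)
11U → rack 3 (remaining 9U)
6U → rack 3 (remaining 3U)
2U → rack 3 (remaining 1U)
4U → rack 4 (remaining 16U)
3U → rack 4 (remaining 13U)
3U → rack 4 (remaining 10U)
13U → rack 5 (remaining 7U)
5U → rack 5 (remaining 2U)
Final racks: [12] [13] [11,6,2] [4,3,3] [13,5].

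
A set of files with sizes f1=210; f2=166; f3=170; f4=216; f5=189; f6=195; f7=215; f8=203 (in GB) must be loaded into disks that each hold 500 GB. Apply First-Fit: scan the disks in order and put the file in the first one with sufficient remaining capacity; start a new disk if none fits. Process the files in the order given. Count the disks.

4 disks

f1 (210 GB) → disk 1 (remaining 290 GB)
f2 (166 GB) → disk 1 (remaining 124 GB)
f3 (170 GB) → disk 2 (remaining 330 GB)
f4 (216 GB) → disk 2 (remaining 114 GB)
f5 (189 GB) → disk 3 (remaining 311 GB)
f6 (195 GB) → disk 3 (remaining 116 GB)
f7 (215 GB) → disk 4 (remaining 285 GB)
f8 (203 GB) → disk 4 (remaining 82 GB)
Final disks: [210,166] [170,216] [189,195] [215,203].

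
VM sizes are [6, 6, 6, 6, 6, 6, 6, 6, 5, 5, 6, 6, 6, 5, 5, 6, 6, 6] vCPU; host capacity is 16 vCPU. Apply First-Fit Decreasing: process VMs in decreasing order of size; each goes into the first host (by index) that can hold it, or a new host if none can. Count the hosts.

9

Sorted descending: 6, 6, 6, 6, 6, 6, 6, 6, 6, 6, 6, 6, 6, 6, 5, 5, 5, 5.
Put 6 vCPU in host 1; 10 vCPU remain.
Put 6 vCPU in host 1; 4 vCPU remain.
Put 6 vCPU in host 2; 10 vCPU remain.
Put 6 vCPU in host 2; 4 vCPU remain.
Put 6 vCPU in host 3; 10 vCPU remain.
Put 6 vCPU in host 3; 4 vCPU remain.
Put 6 vCPU in host 4; 10 vCPU remain.
Put 6 vCPU in host 4; 4 vCPU remain.
Put 6 vCPU in host 5; 10 vCPU remain.
Put 6 vCPU in host 5; 4 vCPU remain.
Put 6 vCPU in host 6; 10 vCPU remain.
Put 6 vCPU in host 6; 4 vCPU remain.
Put 6 vCPU in host 7; 10 vCPU remain.
Put 6 vCPU in host 7; 4 vCPU remain.
Put 5 vCPU in host 8; 11 vCPU remain.
Put 5 vCPU in host 8; 6 vCPU remain.
Put 5 vCPU in host 8; 1 vCPU remain.
Put 5 vCPU in host 9; 11 vCPU remain.
Final hosts: [6,6] [6,6] [6,6] [6,6] [6,6] [6,6] [6,6] [5,5,5] [5].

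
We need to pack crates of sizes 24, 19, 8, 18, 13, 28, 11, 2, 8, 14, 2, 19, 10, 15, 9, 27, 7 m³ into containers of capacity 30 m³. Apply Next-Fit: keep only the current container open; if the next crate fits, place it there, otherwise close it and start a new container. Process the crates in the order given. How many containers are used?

24 m³ → container 1 (remaining 6 m³)
19 m³ → container 2 (remaining 11 m³)
8 m³ → container 2 (remaining 3 m³)
18 m³ → container 3 (remaining 12 m³)
13 m³ → container 4 (remaining 17 m³)
28 m³ → container 5 (remaining 2 m³)
11 m³ → container 6 (remaining 19 m³)
2 m³ → container 6 (remaining 17 m³)
8 m³ → container 6 (remaining 9 m³)
14 m³ → container 7 (remaining 16 m³)
2 m³ → container 7 (remaining 14 m³)
19 m³ → container 8 (remaining 11 m³)
10 m³ → container 8 (remaining 1 m³)
15 m³ → container 9 (remaining 15 m³)
9 m³ → container 9 (remaining 6 m³)
27 m³ → container 10 (remaining 3 m³)
7 m³ → container 11 (remaining 23 m³)

11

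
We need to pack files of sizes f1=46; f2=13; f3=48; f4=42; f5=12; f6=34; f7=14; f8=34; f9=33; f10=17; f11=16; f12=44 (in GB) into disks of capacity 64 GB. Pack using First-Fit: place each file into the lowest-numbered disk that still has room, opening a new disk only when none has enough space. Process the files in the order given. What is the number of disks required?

disk 1: place f1 (46 GB), 18 GB left
disk 1: place f2 (13 GB), 5 GB left
disk 2: place f3 (48 GB), 16 GB left
disk 3: place f4 (42 GB), 22 GB left
disk 2: place f5 (12 GB), 4 GB left
disk 4: place f6 (34 GB), 30 GB left
disk 3: place f7 (14 GB), 8 GB left
disk 5: place f8 (34 GB), 30 GB left
disk 6: place f9 (33 GB), 31 GB left
disk 4: place f10 (17 GB), 13 GB left
disk 5: place f11 (16 GB), 14 GB left
disk 7: place f12 (44 GB), 20 GB left

7 disks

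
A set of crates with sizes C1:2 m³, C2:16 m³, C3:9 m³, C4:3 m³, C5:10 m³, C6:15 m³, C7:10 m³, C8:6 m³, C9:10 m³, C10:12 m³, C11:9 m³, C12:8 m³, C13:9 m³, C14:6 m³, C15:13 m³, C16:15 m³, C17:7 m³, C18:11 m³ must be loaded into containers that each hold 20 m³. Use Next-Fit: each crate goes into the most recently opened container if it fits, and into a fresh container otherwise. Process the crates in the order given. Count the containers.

12 containers

container 1: place C1 (2 m³), 18 m³ left
container 1: place C2 (16 m³), 2 m³ left
container 2: place C3 (9 m³), 11 m³ left
container 2: place C4 (3 m³), 8 m³ left
container 3: place C5 (10 m³), 10 m³ left
container 4: place C6 (15 m³), 5 m³ left
container 5: place C7 (10 m³), 10 m³ left
container 5: place C8 (6 m³), 4 m³ left
container 6: place C9 (10 m³), 10 m³ left
container 7: place C10 (12 m³), 8 m³ left
container 8: place C11 (9 m³), 11 m³ left
container 8: place C12 (8 m³), 3 m³ left
container 9: place C13 (9 m³), 11 m³ left
container 9: place C14 (6 m³), 5 m³ left
container 10: place C15 (13 m³), 7 m³ left
container 11: place C16 (15 m³), 5 m³ left
container 12: place C17 (7 m³), 13 m³ left
container 12: place C18 (11 m³), 2 m³ left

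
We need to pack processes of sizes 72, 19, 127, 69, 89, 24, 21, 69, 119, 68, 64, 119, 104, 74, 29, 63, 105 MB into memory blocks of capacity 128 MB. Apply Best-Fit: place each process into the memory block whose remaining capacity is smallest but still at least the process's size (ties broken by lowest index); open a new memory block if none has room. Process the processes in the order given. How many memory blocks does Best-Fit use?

Put 72 MB in memory block 1; 56 MB remain.
Put 19 MB in memory block 1; 37 MB remain.
Put 127 MB in memory block 2; 1 MB remain.
Put 69 MB in memory block 3; 59 MB remain.
Put 89 MB in memory block 4; 39 MB remain.
Put 24 MB in memory block 1; 13 MB remain.
Put 21 MB in memory block 4; 18 MB remain.
Put 69 MB in memory block 5; 59 MB remain.
Put 119 MB in memory block 6; 9 MB remain.
Put 68 MB in memory block 7; 60 MB remain.
Put 64 MB in memory block 8; 64 MB remain.
Put 119 MB in memory block 9; 9 MB remain.
Put 104 MB in memory block 10; 24 MB remain.
Put 74 MB in memory block 11; 54 MB remain.
Put 29 MB in memory block 11; 25 MB remain.
Put 63 MB in memory block 8; 1 MB remain.
Put 105 MB in memory block 12; 23 MB remain.
Final memory blocks: [72,19,24] [127] [69] [89,21] [69] [119] [68] [64,63] [119] [104] [74,29] [105].

12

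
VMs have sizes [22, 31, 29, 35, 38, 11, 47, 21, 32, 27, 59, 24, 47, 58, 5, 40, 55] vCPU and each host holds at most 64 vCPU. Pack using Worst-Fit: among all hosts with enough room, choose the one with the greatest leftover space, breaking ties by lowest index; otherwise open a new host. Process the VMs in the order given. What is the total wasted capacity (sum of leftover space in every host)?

22 vCPU → host 1 (remaining 42 vCPU)
31 vCPU → host 1 (remaining 11 vCPU)
29 vCPU → host 2 (remaining 35 vCPU)
35 vCPU → host 2 (remaining 0 vCPU)
38 vCPU → host 3 (remaining 26 vCPU)
11 vCPU → host 3 (remaining 15 vCPU)
47 vCPU → host 4 (remaining 17 vCPU)
21 vCPU → host 5 (remaining 43 vCPU)
32 vCPU → host 5 (remaining 11 vCPU)
27 vCPU → host 6 (remaining 37 vCPU)
59 vCPU → host 7 (remaining 5 vCPU)
24 vCPU → host 6 (remaining 13 vCPU)
47 vCPU → host 8 (remaining 17 vCPU)
58 vCPU → host 9 (remaining 6 vCPU)
5 vCPU → host 4 (remaining 12 vCPU)
40 vCPU → host 10 (remaining 24 vCPU)
55 vCPU → host 11 (remaining 9 vCPU)
11 hosts × 64 vCPU = 704 vCPU; used 581 vCPU; unused 123 vCPU.

123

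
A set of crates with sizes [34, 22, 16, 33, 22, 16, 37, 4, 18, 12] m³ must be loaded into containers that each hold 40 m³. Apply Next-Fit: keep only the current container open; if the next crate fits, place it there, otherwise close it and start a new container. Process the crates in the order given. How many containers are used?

6

Put 34 m³ in container 1; 6 m³ remain.
Put 22 m³ in container 2; 18 m³ remain.
Put 16 m³ in container 2; 2 m³ remain.
Put 33 m³ in container 3; 7 m³ remain.
Put 22 m³ in container 4; 18 m³ remain.
Put 16 m³ in container 4; 2 m³ remain.
Put 37 m³ in container 5; 3 m³ remain.
Put 4 m³ in container 6; 36 m³ remain.
Put 18 m³ in container 6; 18 m³ remain.
Put 12 m³ in container 6; 6 m³ remain.
Final containers: [34] [22,16] [33] [22,16] [37] [4,18,12].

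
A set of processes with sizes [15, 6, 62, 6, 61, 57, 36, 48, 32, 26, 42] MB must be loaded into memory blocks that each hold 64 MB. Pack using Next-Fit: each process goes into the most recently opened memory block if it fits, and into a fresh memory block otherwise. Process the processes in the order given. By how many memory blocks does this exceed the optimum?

Next-Fit: [15,6] [62] [6] [61] [57] [36] [48] [32,26] [42] → 9 memory blocks.
Total size 391 MB; any packing needs at least ⌈391/64⌉ = 7 memory blocks.
An optimal packing achieves that bound: [62] [61] [57,6] [48,15] [42,6] [36,26] [32] → 7 memory blocks.
Excess: 9 − 7 = 2.

2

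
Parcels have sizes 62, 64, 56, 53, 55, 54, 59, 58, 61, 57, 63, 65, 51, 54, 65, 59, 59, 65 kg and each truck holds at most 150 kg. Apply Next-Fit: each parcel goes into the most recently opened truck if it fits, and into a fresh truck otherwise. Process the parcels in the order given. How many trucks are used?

62 kg → truck 1 (remaining 88 kg)
64 kg → truck 1 (remaining 24 kg)
56 kg → truck 2 (remaining 94 kg)
53 kg → truck 2 (remaining 41 kg)
55 kg → truck 3 (remaining 95 kg)
54 kg → truck 3 (remaining 41 kg)
59 kg → truck 4 (remaining 91 kg)
58 kg → truck 4 (remaining 33 kg)
61 kg → truck 5 (remaining 89 kg)
57 kg → truck 5 (remaining 32 kg)
63 kg → truck 6 (remaining 87 kg)
65 kg → truck 6 (remaining 22 kg)
51 kg → truck 7 (remaining 99 kg)
54 kg → truck 7 (remaining 45 kg)
65 kg → truck 8 (remaining 85 kg)
59 kg → truck 8 (remaining 26 kg)
59 kg → truck 9 (remaining 91 kg)
65 kg → truck 9 (remaining 26 kg)

9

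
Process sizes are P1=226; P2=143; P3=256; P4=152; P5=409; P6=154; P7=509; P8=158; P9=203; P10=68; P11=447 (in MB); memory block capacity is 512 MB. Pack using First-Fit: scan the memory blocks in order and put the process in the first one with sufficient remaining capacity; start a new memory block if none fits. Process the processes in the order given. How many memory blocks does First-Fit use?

7

Put P1 (226 MB) in memory block 1; 286 MB remain.
Put P2 (143 MB) in memory block 1; 143 MB remain.
Put P3 (256 MB) in memory block 2; 256 MB remain.
Put P4 (152 MB) in memory block 2; 104 MB remain.
Put P5 (409 MB) in memory block 3; 103 MB remain.
Put P6 (154 MB) in memory block 4; 358 MB remain.
Put P7 (509 MB) in memory block 5; 3 MB remain.
Put P8 (158 MB) in memory block 4; 200 MB remain.
Put P9 (203 MB) in memory block 6; 309 MB remain.
Put P10 (68 MB) in memory block 1; 75 MB remain.
Put P11 (447 MB) in memory block 7; 65 MB remain.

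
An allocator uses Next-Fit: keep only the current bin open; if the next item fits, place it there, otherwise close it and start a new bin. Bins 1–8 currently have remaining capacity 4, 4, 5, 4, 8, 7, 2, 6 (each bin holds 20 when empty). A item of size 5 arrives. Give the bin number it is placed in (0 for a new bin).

Next-Fit only looks at bin 8, which has 6 free.
5 fits there.

8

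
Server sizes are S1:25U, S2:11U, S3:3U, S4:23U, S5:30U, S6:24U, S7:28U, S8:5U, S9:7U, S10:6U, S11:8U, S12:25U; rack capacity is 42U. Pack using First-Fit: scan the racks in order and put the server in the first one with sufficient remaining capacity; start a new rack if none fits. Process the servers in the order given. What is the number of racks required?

6

rack 1: place S1 (25U), 17U left
rack 1: place S2 (11U), 6U left
rack 1: place S3 (3U), 3U left
rack 2: place S4 (23U), 19U left
rack 3: place S5 (30U), 12U left
rack 4: place S6 (24U), 18U left
rack 5: place S7 (28U), 14U left
rack 2: place S8 (5U), 14U left
rack 2: place S9 (7U), 7U left
rack 2: place S10 (6U), 1U left
rack 3: place S11 (8U), 4U left
rack 6: place S12 (25U), 17U left
Final racks: [25,11,3] [23,5,7,6] [30,8] [24] [28] [25].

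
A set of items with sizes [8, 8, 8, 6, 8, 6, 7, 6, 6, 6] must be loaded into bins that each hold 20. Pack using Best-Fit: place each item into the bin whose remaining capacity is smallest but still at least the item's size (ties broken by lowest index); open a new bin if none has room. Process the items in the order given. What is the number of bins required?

Put 8 in bin 1; 12 remain.
Put 8 in bin 1; 4 remain.
Put 8 in bin 2; 12 remain.
Put 6 in bin 2; 6 remain.
Put 8 in bin 3; 12 remain.
Put 6 in bin 2; 0 remain.
Put 7 in bin 3; 5 remain.
Put 6 in bin 4; 14 remain.
Put 6 in bin 4; 8 remain.
Put 6 in bin 4; 2 remain.
Final bins: [8,8] [8,6,6] [8,7] [6,6,6].

4 bins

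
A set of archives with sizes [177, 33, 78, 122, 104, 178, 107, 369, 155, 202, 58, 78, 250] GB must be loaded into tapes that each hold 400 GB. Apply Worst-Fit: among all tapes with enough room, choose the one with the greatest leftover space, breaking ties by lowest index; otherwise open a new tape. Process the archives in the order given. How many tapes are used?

tape 1: place 177 GB, 223 GB left
tape 1: place 33 GB, 190 GB left
tape 1: place 78 GB, 112 GB left
tape 2: place 122 GB, 278 GB left
tape 2: place 104 GB, 174 GB left
tape 3: place 178 GB, 222 GB left
tape 3: place 107 GB, 115 GB left
tape 4: place 369 GB, 31 GB left
tape 2: place 155 GB, 19 GB left
tape 5: place 202 GB, 198 GB left
tape 5: place 58 GB, 140 GB left
tape 5: place 78 GB, 62 GB left
tape 6: place 250 GB, 150 GB left
Final tapes: [177,33,78] [122,104,155] [178,107] [369] [202,58,78] [250].

6 tapes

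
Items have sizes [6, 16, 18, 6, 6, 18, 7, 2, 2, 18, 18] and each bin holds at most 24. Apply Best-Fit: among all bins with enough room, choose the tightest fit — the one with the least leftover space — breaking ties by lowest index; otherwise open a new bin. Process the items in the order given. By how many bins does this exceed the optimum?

Best-Fit: [6,16,2] [18,6] [6,18] [7,2] [18] [18] → 6 bins.
Total size 117; any packing needs at least ⌈117/24⌉ = 5 bins.
An optimal packing achieves that bound: [18,6] [18,6] [18,6] [18,2,2] [16,7] → 5 bins.
Excess: 6 − 5 = 1.

1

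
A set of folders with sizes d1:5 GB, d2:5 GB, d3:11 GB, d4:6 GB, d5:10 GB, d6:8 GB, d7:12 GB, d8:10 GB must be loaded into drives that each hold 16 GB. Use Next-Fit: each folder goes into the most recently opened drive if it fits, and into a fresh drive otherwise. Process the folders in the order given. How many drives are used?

Put d1 (5 GB) in drive 1; 11 GB remain.
Put d2 (5 GB) in drive 1; 6 GB remain.
Put d3 (11 GB) in drive 2; 5 GB remain.
Put d4 (6 GB) in drive 3; 10 GB remain.
Put d5 (10 GB) in drive 3; 0 GB remain.
Put d6 (8 GB) in drive 4; 8 GB remain.
Put d7 (12 GB) in drive 5; 4 GB remain.
Put d8 (10 GB) in drive 6; 6 GB remain.

6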